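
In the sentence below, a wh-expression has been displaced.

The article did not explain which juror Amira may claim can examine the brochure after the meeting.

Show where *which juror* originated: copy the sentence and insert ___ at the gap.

In situ: Amira may claim which juror can examine the brochure after the meeting.
'which juror' functions as the subject of the clause embedded under 'claim'. The gap is right after 'claim'.

The article did not explain which juror Amira may claim ___ can examine the brochure after the meeting.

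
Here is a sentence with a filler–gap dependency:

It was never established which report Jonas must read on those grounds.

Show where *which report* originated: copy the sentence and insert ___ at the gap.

It was never established which report Jonas must read ___ on those grounds.

Pre-movement form: Jonas must read which report on those grounds.
'which report' functions as the direct object of 'read'. The gap is right after 'read'.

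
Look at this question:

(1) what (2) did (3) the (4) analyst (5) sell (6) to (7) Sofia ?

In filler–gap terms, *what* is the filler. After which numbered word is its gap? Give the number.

5

Pre-movement form: The analyst did sell what to Sofia.
'what' functions as the direct object of 'sell'. Fronting leaves a gap immediately after 'sell':
What did the analyst sell ___ to Sofia?
'sell' is word 5.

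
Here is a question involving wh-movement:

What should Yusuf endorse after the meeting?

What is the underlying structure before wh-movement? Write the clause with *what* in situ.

Yusuf should endorse what after the meeting.

'what' is the direct object of 'endorse'. Fronting leaves a gap immediately after 'endorse':
What should Yusuf endorse ___ after the meeting?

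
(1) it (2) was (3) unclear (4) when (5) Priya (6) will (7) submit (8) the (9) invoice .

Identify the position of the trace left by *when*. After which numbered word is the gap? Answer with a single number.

9

Before movement: Priya will submit the invoice when.
The filler 'when' is interpreted as the temporal adjunct. Fronting leaves a gap immediately after 'invoice':
It was unclear when Priya will submit the invoice ___.
'invoice' is word 9.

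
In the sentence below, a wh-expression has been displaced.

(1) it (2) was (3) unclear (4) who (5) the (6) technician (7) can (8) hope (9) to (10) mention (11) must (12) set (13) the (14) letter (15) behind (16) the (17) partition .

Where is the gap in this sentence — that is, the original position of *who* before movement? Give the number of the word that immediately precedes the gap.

Pre-movement form: The technician can hope to mention who must set the letter behind the partition.
The filler 'who' is interpreted as the subject of the clause embedded under 'mention'. Fronting leaves a gap immediately after 'mention':
It was unclear who the technician can hope to mention ___ must set the letter behind the partition.
'mention' is word 10.

10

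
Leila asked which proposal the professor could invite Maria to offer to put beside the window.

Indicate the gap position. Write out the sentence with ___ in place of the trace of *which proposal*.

Leila asked which proposal the professor could invite Maria to offer to put ___ beside the window.

Underlying clause: The professor could invite Maria to offer to put which proposal beside the window.
The filler 'which proposal' is interpreted as the direct object of 'put'. The gap is right after 'put'.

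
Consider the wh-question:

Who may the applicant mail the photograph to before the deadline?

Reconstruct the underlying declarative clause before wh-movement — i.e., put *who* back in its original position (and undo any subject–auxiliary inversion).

The applicant may mail the photograph to who before the deadline.

'who' is the object of the preposition 'to' (recipient of 'mail'). Wh-movement fronts it, leaving a gap right after 'to':
Who may the applicant mail the photograph to ___ before the deadline?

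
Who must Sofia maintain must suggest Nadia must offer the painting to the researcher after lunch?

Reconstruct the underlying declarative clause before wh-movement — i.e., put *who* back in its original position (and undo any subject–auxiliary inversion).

'who' functions as the subject of the clause embedded under 'maintain'. Wh-movement fronts it, leaving a gap right after 'maintain':
Who must Sofia maintain ___ must suggest Nadia must offer the painting to the researcher after lunch?

Sofia must maintain who must suggest Nadia must offer the painting to the researcher after lunch.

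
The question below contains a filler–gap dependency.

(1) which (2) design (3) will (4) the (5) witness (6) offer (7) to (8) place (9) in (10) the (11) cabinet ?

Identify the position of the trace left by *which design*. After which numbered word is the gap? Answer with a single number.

Before movement: The witness will offer to place which design in the cabinet.
The filler 'which design' is interpreted as the direct object of 'place'. It moves to the left edge, and the trace sits right after 'place':
Which design will the witness offer to place ___ in the cabinet?
'place' is word 8.

8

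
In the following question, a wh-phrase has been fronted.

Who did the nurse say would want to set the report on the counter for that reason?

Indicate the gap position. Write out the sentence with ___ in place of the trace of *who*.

Who did the nurse say ___ would want to set the report on the counter for that reason?

Pre-movement form: The nurse did say who would want to set the report on the counter for that reason.
'who' is the subject of the clause embedded under 'say'. The gap is right after 'say'.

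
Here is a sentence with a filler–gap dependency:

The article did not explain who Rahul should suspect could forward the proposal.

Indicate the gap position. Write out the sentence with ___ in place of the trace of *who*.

In situ: Rahul should suspect who could forward the proposal.
'who' is the subject of the clause embedded under 'suspect'. The gap is right after 'suspect'.

The article did not explain who Rahul should suspect ___ could forward the proposal.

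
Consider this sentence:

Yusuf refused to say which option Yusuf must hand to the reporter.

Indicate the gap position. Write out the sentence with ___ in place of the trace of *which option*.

Pre-movement form: Yusuf must hand which option to the reporter.
'which option' functions as the direct object of 'hand'. The gap is right after 'hand'.

Yusuf refused to say which option Yusuf must hand ___ to the reporter.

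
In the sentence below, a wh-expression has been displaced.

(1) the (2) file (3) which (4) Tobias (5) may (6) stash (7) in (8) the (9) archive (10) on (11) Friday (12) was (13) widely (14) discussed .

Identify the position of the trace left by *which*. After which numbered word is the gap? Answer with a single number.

The filler 'which' is interpreted as the direct object of 'stash'. Fronting leaves a gap immediately after 'stash':
The file which Tobias may stash ___ in the archive on Friday was widely discussed.
'stash' is word 6.

6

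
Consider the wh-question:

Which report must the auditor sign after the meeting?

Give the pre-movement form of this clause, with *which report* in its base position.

The auditor must sign which report after the meeting.

'which report' is the direct object of 'sign'. Wh-movement fronts it, leaving a gap right after 'sign':
Which report must the auditor sign ___ after the meeting?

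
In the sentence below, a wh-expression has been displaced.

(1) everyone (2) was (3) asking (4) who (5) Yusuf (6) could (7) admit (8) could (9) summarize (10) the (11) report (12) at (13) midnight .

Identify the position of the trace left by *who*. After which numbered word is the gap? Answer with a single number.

7

Underlying clause: Yusuf could admit who could summarize the report at midnight.
'who' is the subject of the clause embedded under 'admit'. Wh-movement fronts it, leaving a gap right after 'admit':
Everyone was asking who Yusuf could admit ___ could summarize the report at midnight.
'admit' is word 7.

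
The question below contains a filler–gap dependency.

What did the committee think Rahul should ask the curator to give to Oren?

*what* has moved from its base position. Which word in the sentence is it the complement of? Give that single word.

give

Before movement: The committee did think Rahul should ask the curator to give what to Oren.
The filler 'what' is interpreted as the direct object of 'give'. Wh-movement fronts it, leaving a gap right after 'give':
What did the committee think Rahul should ask the curator to give ___ to Oren?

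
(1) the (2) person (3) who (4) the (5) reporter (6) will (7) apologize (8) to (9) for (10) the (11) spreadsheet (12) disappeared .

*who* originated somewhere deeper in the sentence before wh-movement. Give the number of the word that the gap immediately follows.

'who' is the object of the preposition 'to'. Fronting leaves a gap immediately after 'to':
The person who the reporter will apologize to ___ for the spreadsheet disappeared.
'to' is word 8.

8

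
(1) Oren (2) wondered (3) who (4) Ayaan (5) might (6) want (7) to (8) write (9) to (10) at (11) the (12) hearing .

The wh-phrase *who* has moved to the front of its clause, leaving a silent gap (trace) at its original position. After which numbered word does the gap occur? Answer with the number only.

Pre-movement form: Ayaan might want to write to who at the hearing.
'who' is the object of the preposition 'to'. Fronting leaves a gap immediately after 'to':
Oren wondered who Ayaan might want to write to ___ at the hearing.
'to' is word 9.

9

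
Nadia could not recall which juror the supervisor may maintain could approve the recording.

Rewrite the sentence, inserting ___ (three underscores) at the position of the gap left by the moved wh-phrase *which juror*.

Before movement: The supervisor may maintain which juror could approve the recording.
'which juror' functions as the subject of the clause embedded under 'maintain'. The gap is right after 'maintain'.

Nadia could not recall which juror the supervisor may maintain ___ could approve the recording.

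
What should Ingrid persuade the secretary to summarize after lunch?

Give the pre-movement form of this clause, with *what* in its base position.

Ingrid should persuade the secretary to summarize what after lunch.

'what' functions as the direct object of 'summarize'. Fronting leaves a gap immediately after 'summarize':
What should Ingrid persuade the secretary to summarize ___ after lunch?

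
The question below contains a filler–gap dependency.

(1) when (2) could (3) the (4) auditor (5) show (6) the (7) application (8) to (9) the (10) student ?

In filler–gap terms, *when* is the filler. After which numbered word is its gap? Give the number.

Pre-movement form: The auditor could show the application to the student when.
The filler 'when' is interpreted as the temporal adjunct. It moves to the left edge, and the trace sits right after 'student':
When could the auditor show the application to the student ___?
'student' is word 10.

10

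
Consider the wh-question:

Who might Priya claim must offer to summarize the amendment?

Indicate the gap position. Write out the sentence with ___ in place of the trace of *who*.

Who might Priya claim ___ must offer to summarize the amendment?

Pre-movement form: Priya might claim who must offer to summarize the amendment.
'who' is the subject of the clause embedded under 'claim'. The gap is right after 'claim'.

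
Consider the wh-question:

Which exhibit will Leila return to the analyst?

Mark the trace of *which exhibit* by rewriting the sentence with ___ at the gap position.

Underlying clause: Leila will return which exhibit to the analyst.
'which exhibit' is the direct object of 'return'. The gap is right after 'return'.

Which exhibit will Leila return ___ to the analyst?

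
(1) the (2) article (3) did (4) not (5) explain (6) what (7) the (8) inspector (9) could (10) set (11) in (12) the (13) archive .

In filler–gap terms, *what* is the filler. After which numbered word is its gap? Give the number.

10

In situ: The inspector could set what in the archive.
'what' functions as the direct object of 'set'. Wh-movement fronts it, leaving a gap right after 'set':
The article did not explain what the inspector could set ___ in the archive.
'set' is word 10.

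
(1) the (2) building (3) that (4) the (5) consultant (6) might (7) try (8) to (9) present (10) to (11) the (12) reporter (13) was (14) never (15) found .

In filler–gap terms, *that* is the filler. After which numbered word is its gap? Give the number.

9

'that' is the direct object of 'present'. It moves to the left edge, and the trace sits right after 'present':
The building that the consultant might try to present ___ to the reporter was never found.
'present' is word 9.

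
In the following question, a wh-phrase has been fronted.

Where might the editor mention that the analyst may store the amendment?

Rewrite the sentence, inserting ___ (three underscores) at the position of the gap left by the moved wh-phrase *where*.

Where might the editor mention that the analyst may store the amendment ___?

In situ: The editor might mention that the analyst may store the amendment where.
The filler 'where' is interpreted as the locative complement of 'store'. The gap is right after 'amendment'.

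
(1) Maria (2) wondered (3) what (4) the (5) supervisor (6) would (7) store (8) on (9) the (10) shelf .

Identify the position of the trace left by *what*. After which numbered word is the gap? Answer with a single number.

Underlying clause: The supervisor would store what on the shelf.
'what' is the direct object of 'store'. It moves to the left edge, and the trace sits right after 'store':
Maria wondered what the supervisor would store ___ on the shelf.
'store' is word 7.

7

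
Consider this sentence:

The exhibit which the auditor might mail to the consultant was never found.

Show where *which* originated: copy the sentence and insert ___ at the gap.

The exhibit which the auditor might mail ___ to the consultant was never found.

The filler 'which' is interpreted as the direct object of 'mail'. The gap is right after 'mail'.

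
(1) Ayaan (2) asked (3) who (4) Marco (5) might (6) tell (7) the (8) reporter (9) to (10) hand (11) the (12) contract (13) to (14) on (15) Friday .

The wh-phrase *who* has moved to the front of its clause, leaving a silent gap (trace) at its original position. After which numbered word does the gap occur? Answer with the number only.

Underlying clause: Marco might tell the reporter to hand the contract to who on Friday.
'who' functions as the object of the preposition 'to' (recipient of 'hand'). It moves to the left edge, and the trace sits right after 'to':
Ayaan asked who Marco might tell the reporter to hand the contract to ___ on Friday.
'to' is word 13.

13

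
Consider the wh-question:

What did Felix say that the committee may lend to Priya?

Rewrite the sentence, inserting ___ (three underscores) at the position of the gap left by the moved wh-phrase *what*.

Before movement: Felix did say that the committee may lend what to Priya.
'what' is the direct object of 'lend'. The gap is right after 'lend'.

What did Felix say that the committee may lend ___ to Priya?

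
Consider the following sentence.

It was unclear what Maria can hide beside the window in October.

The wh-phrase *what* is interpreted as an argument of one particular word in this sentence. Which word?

Underlying clause: Maria can hide what beside the window in October.
'what' is the direct object of 'hide'. Fronting leaves a gap immediately after 'hide':
It was unclear what Maria can hide ___ beside the window in October.

hide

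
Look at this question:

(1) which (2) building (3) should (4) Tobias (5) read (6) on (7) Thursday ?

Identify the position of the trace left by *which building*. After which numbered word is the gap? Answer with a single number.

5

Before movement: Tobias should read which building on Thursday.
'which building' functions as the direct object of 'read'. Fronting leaves a gap immediately after 'read':
Which building should Tobias read ___ on Thursday?
'read' is word 5.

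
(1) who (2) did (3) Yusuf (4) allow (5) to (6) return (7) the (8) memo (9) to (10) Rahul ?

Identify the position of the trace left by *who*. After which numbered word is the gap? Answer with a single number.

Pre-movement form: Yusuf did allow who to return the memo to Rahul.
'who' functions as the direct object of 'allow'. Wh-movement fronts it, leaving a gap right after 'allow':
Who did Yusuf allow ___ to return the memo to Rahul?
'allow' is word 4.

4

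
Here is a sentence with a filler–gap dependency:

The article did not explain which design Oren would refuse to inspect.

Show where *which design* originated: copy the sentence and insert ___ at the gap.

Before movement: Oren would refuse to inspect which design.
'which design' functions as the direct object of 'inspect'. The gap is right after 'inspect'.

The article did not explain which design Oren would refuse to inspect ___.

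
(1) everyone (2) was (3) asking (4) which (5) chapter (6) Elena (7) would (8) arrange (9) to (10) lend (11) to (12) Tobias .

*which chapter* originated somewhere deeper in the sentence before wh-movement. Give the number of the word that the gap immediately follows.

Pre-movement form: Elena would arrange to lend which chapter to Tobias.
'which chapter' is the direct object of 'lend'. It moves to the left edge, and the trace sits right after 'lend':
Everyone was asking which chapter Elena would arrange to lend ___ to Tobias.
'lend' is word 10.

10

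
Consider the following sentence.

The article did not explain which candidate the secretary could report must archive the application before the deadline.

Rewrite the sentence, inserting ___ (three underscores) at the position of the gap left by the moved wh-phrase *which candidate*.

The article did not explain which candidate the secretary could report ___ must archive the application before the deadline.

Underlying clause: The secretary could report which candidate must archive the application before the deadline.
'which candidate' functions as the subject of the clause embedded under 'report'. The gap is right after 'report'.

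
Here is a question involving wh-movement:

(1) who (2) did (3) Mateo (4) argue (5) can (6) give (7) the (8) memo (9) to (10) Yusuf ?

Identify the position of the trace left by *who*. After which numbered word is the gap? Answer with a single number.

In situ: Mateo did argue who can give the memo to Yusuf.
'who' is the subject of the clause embedded under 'argue'. It moves to the left edge, and the trace sits right after 'argue':
Who did Mateo argue ___ can give the memo to Yusuf?
'argue' is word 4.

4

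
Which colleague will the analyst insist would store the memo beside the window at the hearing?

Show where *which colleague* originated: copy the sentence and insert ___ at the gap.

In situ: The analyst will insist which colleague would store the memo beside the window at the hearing.
'which colleague' functions as the subject of the clause embedded under 'insist'. The gap is right after 'insist'.

Which colleague will the analyst insist ___ would store the memo beside the window at the hearing?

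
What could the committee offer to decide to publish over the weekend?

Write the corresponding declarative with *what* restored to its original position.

The committee could offer to decide to publish what over the weekend.

'what' functions as the direct object of 'publish'. Wh-movement fronts it, leaving a gap right after 'publish':
What could the committee offer to decide to publish ___ over the weekend?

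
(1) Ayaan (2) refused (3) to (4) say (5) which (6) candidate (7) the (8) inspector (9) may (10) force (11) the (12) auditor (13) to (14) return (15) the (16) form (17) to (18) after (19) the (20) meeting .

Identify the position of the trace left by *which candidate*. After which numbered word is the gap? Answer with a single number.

17

Underlying clause: The inspector may force the auditor to return the form to which candidate after the meeting.
'which candidate' is the object of the preposition 'to' (recipient of 'return'). It moves to the left edge, and the trace sits right after 'to':
Ayaan refused to say which candidate the inspector may force the auditor to return the form to ___ after the meeting.
'to' is word 17.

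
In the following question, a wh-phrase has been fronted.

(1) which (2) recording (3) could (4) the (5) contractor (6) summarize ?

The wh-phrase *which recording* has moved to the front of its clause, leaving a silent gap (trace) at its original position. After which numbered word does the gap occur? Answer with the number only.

6

Before movement: The contractor could summarize which recording.
'which recording' functions as the direct object of 'summarize'. Wh-movement fronts it, leaving a gap right after 'summarize':
Which recording could the contractor summarize ___?
'summarize' is word 6.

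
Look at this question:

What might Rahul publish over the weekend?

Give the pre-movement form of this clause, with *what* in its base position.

Rahul might publish what over the weekend.

The filler 'what' is interpreted as the direct object of 'publish'. Wh-movement fronts it, leaving a gap right after 'publish':
What might Rahul publish ___ over the weekend?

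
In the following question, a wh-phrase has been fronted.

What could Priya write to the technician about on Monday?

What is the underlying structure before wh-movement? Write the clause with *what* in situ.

'what' functions as the object of the preposition 'about'. Fronting leaves a gap immediately after 'about':
What could Priya write to the technician about ___ on Monday?

Priya could write to the technician about what on Monday.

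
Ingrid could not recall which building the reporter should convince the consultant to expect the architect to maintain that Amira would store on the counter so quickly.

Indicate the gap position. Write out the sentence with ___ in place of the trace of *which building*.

Ingrid could not recall which building the reporter should convince the consultant to expect the architect to maintain that Amira would store ___ on the counter so quickly.

In situ: The reporter should convince the consultant to expect the architect to maintain that Amira would store which building on the counter so quickly.
'which building' functions as the direct object of 'store'. The gap is right after 'store'.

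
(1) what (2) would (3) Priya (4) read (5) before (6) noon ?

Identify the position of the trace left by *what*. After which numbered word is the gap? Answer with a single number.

4

Underlying clause: Priya would read what before noon.
The filler 'what' is interpreted as the direct object of 'read'. Wh-movement fronts it, leaving a gap right after 'read':
What would Priya read ___ before noon?
'read' is word 4.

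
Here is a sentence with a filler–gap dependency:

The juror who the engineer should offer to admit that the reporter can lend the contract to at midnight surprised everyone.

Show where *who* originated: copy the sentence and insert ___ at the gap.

The filler 'who' is interpreted as the object of the preposition 'to' (recipient of 'lend'). The gap is right after 'to'.

The juror who the engineer should offer to admit that the reporter can lend the contract to ___ at midnight surprised everyone.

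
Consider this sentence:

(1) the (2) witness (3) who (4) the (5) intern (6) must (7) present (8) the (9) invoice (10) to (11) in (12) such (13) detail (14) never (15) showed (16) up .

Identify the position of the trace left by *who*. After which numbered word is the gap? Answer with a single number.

'who' functions as the object of the preposition 'to' (recipient of 'present'). It moves to the left edge, and the trace sits right after 'to':
The witness who the intern must present the invoice to ___ in such detail never showed up.
'to' is word 10.

10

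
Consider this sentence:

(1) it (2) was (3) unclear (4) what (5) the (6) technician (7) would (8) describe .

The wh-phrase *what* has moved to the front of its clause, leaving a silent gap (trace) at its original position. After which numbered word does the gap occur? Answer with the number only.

Pre-movement form: The technician would describe what.
'what' functions as the direct object of 'describe'. Wh-movement fronts it, leaving a gap right after 'describe':
It was unclear what the technician would describe ___.
'describe' is word 8.

8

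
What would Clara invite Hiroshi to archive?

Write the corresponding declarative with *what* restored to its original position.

Clara would invite Hiroshi to archive what.

'what' is the direct object of 'archive'. It moves to the left edge, and the trace sits right after 'archive':
What would Clara invite Hiroshi to archive ___?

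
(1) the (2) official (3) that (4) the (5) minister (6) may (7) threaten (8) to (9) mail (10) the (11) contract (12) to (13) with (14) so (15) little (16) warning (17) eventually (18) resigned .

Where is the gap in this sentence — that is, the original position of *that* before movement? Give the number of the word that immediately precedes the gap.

12

The filler 'that' is interpreted as the object of the preposition 'to' (recipient of 'mail'). It moves to the left edge, and the trace sits right after 'to':
The official that the minister may threaten to mail the contract to ___ with so little warning eventually resigned.
'to' is word 12.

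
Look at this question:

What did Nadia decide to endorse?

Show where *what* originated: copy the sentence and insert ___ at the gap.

What did Nadia decide to endorse ___?

Underlying clause: Nadia did decide to endorse what.
'what' is the direct object of 'endorse'. The gap is right after 'endorse'.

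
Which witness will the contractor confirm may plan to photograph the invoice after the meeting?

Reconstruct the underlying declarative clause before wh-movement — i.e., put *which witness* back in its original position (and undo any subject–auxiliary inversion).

'which witness' functions as the subject of the clause embedded under 'confirm'. Wh-movement fronts it, leaving a gap right after 'confirm':
Which witness will the contractor confirm ___ may plan to photograph the invoice after the meeting?

The contractor will confirm which witness may plan to photograph the invoice after the meeting.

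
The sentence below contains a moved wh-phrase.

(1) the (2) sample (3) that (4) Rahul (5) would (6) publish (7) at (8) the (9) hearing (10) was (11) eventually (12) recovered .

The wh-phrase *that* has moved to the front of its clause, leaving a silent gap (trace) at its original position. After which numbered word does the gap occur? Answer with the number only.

The filler 'that' is interpreted as the direct object of 'publish'. Fronting leaves a gap immediately after 'publish':
The sample that Rahul would publish ___ at the hearing was eventually recovered.
'publish' is word 6.

6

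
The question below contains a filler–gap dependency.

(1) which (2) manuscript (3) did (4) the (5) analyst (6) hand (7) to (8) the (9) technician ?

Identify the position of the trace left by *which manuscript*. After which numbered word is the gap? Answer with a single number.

6

Before movement: The analyst did hand which manuscript to the technician.
'which manuscript' is the direct object of 'hand'. It moves to the left edge, and the trace sits right after 'hand':
Which manuscript did the analyst hand ___ to the technician?
'hand' is word 6.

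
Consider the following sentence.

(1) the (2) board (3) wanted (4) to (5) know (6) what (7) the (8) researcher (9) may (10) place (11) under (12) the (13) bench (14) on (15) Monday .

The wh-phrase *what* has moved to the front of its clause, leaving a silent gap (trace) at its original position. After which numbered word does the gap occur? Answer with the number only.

Before movement: The researcher may place what under the bench on Monday.
'what' is the direct object of 'place'. Fronting leaves a gap immediately after 'place':
The board wanted to know what the researcher may place ___ under the bench on Monday.
'place' is word 10.

10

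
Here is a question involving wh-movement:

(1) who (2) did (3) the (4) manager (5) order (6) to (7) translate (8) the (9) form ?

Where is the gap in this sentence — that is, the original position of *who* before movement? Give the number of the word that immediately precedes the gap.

5

Underlying clause: The manager did order who to translate the form.
The filler 'who' is interpreted as the direct object of 'order'. Wh-movement fronts it, leaving a gap right after 'order':
Who did the manager order ___ to translate the form?
'order' is word 5.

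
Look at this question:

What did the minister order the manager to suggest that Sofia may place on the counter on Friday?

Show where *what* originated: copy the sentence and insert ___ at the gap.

Underlying clause: The minister did order the manager to suggest that Sofia may place what on the counter on Friday.
The filler 'what' is interpreted as the direct object of 'place'. The gap is right after 'place'.

What did the minister order the manager to suggest that Sofia may place ___ on the counter on Friday?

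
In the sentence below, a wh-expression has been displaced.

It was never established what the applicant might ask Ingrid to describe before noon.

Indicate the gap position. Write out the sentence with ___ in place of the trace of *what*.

Pre-movement form: The applicant might ask Ingrid to describe what before noon.
'what' functions as the direct object of 'describe'. The gap is right after 'describe'.

It was never established what the applicant might ask Ingrid to describe ___ before noon.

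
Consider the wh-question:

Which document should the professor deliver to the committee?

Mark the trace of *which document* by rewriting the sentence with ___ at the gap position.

Which document should the professor deliver ___ to the committee?

Underlying clause: The professor should deliver which document to the committee.
'which document' functions as the direct object of 'deliver'. The gap is right after 'deliver'.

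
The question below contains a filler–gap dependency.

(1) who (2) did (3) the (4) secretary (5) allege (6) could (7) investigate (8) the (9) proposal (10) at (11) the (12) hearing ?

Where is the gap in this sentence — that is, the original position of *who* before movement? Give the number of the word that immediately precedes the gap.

Before movement: The secretary did allege who could investigate the proposal at the hearing.
'who' is the subject of the clause embedded under 'allege'. Fronting leaves a gap immediately after 'allege':
Who did the secretary allege ___ could investigate the proposal at the hearing?
'allege' is word 5.

5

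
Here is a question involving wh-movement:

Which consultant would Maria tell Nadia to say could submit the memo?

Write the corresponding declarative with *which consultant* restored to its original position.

The filler 'which consultant' is interpreted as the subject of the clause embedded under 'say'. Wh-movement fronts it, leaving a gap right after 'say':
Which consultant would Maria tell Nadia to say ___ could submit the memo?

Maria would tell Nadia to say which consultant could submit the memo.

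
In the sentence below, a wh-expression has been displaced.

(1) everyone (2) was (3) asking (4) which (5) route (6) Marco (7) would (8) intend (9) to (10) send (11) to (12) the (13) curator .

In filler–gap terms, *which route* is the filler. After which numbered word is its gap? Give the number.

Pre-movement form: Marco would intend to send which route to the curator.
'which route' is the direct object of 'send'. Wh-movement fronts it, leaving a gap right after 'send':
Everyone was asking which route Marco would intend to send ___ to the curator.
'send' is word 10.

10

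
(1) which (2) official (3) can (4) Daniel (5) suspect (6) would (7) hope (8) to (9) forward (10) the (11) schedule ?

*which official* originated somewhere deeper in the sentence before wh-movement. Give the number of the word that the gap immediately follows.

Before movement: Daniel can suspect which official would hope to forward the schedule.
'which official' is the subject of the clause embedded under 'suspect'. It moves to the left edge, and the trace sits right after 'suspect':
Which official can Daniel suspect ___ would hope to forward the schedule?
'suspect' is word 5.

5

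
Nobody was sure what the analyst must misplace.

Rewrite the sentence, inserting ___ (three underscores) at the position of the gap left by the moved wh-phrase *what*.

Pre-movement form: The analyst must misplace what.
The filler 'what' is interpreted as the direct object of 'misplace'. The gap is right after 'misplace'.

Nobody was sure what the analyst must misplace ___.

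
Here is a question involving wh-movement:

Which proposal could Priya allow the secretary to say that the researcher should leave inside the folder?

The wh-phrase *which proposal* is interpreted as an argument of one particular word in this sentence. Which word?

Underlying clause: Priya could allow the secretary to say that the researcher should leave which proposal inside the folder.
'which proposal' functions as the direct object of 'leave'. Wh-movement fronts it, leaving a gap right after 'leave':
Which proposal could Priya allow the secretary to say that the researcher should leave ___ inside the folder?

leave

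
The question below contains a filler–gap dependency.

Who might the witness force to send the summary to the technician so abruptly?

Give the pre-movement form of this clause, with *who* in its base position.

'who' functions as the direct object of 'force'. Fronting leaves a gap immediately after 'force':
Who might the witness force ___ to send the summary to the technician so abruptly?

The witness might force who to send the summary to the technician so abruptly.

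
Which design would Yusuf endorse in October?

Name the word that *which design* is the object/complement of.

Pre-movement form: Yusuf would endorse which design in October.
The filler 'which design' is interpreted as the direct object of 'endorse'. Fronting leaves a gap immediately after 'endorse':
Which design would Yusuf endorse ___ in October?

endorse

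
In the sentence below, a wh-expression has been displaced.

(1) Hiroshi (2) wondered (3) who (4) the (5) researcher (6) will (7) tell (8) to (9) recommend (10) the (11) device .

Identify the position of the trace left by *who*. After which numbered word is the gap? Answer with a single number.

Underlying clause: The researcher will tell who to recommend the device.
'who' is the direct object of 'tell'. Wh-movement fronts it, leaving a gap right after 'tell':
Hiroshi wondered who the researcher will tell ___ to recommend the device.
'tell' is word 7.

7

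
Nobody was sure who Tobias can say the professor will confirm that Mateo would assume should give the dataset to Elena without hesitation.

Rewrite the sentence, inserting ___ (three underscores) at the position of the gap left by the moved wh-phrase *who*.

Underlying clause: Tobias can say the professor will confirm that Mateo would assume who should give the dataset to Elena without hesitation.
'who' is the subject of the clause embedded under 'assume'. The gap is right after 'assume'.

Nobody was sure who Tobias can say the professor will confirm that Mateo would assume ___ should give the dataset to Elena without hesitation.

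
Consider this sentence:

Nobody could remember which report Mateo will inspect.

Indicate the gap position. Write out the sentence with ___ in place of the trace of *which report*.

Nobody could remember which report Mateo will inspect ___.

Before movement: Mateo will inspect which report.
'which report' functions as the direct object of 'inspect'. The gap is right after 'inspect'.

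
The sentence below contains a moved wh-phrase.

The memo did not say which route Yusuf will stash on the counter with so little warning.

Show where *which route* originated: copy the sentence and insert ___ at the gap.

The memo did not say which route Yusuf will stash ___ on the counter with so little warning.

In situ: Yusuf will stash which route on the counter with so little warning.
The filler 'which route' is interpreted as the direct object of 'stash'. The gap is right after 'stash'.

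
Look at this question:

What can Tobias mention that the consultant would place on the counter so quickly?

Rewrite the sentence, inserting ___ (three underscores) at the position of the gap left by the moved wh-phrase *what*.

What can Tobias mention that the consultant would place ___ on the counter so quickly?

Before movement: Tobias can mention that the consultant would place what on the counter so quickly.
The filler 'what' is interpreted as the direct object of 'place'. The gap is right after 'place'.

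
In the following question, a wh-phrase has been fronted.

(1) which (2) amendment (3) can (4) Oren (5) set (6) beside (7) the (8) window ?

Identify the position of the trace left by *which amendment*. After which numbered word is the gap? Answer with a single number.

Pre-movement form: Oren can set which amendment beside the window.
'which amendment' is the direct object of 'set'. It moves to the left edge, and the trace sits right after 'set':
Which amendment can Oren set ___ beside the window?
'set' is word 5.

5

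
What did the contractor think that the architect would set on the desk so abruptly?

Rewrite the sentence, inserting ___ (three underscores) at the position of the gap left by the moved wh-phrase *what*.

Underlying clause: The contractor did think that the architect would set what on the desk so abruptly.
'what' functions as the direct object of 'set'. The gap is right after 'set'.

What did the contractor think that the architect would set ___ on the desk so abruptly?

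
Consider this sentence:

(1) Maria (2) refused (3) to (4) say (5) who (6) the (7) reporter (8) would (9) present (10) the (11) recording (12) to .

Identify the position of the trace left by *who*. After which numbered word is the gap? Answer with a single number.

Underlying clause: The reporter would present the recording to who.
The filler 'who' is interpreted as the object of the preposition 'to' (recipient of 'present'). Wh-movement fronts it, leaving a gap right after 'to':
Maria refused to say who the reporter would present the recording to ___.
'to' is word 12.

12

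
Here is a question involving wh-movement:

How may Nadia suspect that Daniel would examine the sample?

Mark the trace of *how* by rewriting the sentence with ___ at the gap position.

How may Nadia suspect that Daniel would examine the sample ___?

In situ: Nadia may suspect that Daniel would examine the sample how.
The filler 'how' is interpreted as the manner adjunct. The gap is right after 'sample'.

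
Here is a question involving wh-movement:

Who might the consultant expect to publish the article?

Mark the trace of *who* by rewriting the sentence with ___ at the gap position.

Who might the consultant expect ___ to publish the article?

Pre-movement form: The consultant might expect who to publish the article.
'who' is the direct object of 'expect'. The gap is right after 'expect'.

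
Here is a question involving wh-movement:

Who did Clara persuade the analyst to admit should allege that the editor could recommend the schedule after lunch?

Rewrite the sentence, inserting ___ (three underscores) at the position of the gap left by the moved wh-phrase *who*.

Underlying clause: Clara did persuade the analyst to admit who should allege that the editor could recommend the schedule after lunch.
'who' is the subject of the clause embedded under 'admit'. The gap is right after 'admit'.

Who did Clara persuade the analyst to admit ___ should allege that the editor could recommend the schedule after lunch?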